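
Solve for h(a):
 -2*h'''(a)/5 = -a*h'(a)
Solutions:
 h(a) = C1 + Integral(C2*airyai(2^(2/3)*5^(1/3)*a/2) + C3*airybi(2^(2/3)*5^(1/3)*a/2), a)


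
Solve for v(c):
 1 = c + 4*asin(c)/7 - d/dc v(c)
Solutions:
 v(c) = C1 + c^2/2 + 4*c*asin(c)/7 - c + 4*sqrt(1 - c^2)/7


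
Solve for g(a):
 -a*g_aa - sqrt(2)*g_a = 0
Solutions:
 g(a) = C1 + C2*a^(1 - sqrt(2))


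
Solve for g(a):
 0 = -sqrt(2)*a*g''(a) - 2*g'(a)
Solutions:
 g(a) = C1 + C2*a^(1 - sqrt(2))


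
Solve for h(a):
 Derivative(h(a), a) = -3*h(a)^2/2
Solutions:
 h(a) = 2/(C1 + 3*a)


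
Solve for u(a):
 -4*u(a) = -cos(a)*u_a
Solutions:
 u(a) = C1*(sin(a)^2 + 2*sin(a) + 1)/(sin(a)^2 - 2*sin(a) + 1)


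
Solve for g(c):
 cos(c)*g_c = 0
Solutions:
 g(c) = C1


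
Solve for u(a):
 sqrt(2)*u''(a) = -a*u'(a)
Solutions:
 u(a) = C1 + C2*erf(2^(1/4)*a/2)


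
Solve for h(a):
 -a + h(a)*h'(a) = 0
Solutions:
 h(a) = -sqrt(C1 + a^2)
 h(a) = sqrt(C1 + a^2)


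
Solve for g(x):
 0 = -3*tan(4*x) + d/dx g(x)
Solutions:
 g(x) = C1 - 3*log(cos(4*x))/4


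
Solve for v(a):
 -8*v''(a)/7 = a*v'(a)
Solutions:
 v(a) = C1 + C2*erf(sqrt(7)*a/4)


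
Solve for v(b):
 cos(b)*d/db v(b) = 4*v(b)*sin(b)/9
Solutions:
 v(b) = C1/cos(b)^(4/9)


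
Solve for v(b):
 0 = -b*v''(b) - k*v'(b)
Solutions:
 v(b) = C1 + b^(1 - re(k))*(C2*sin(log(b)*Abs(im(k))) + C3*cos(log(b)*im(k)))


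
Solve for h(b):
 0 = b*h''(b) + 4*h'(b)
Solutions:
 h(b) = C1 + C2/b^3


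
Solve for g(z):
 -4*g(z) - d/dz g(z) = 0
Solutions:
 g(z) = C1*exp(-4*z)


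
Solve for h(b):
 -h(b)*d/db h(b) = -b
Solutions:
 h(b) = -sqrt(C1 + b^2)
 h(b) = sqrt(C1 + b^2)


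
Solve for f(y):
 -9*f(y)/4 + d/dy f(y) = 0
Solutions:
 f(y) = C1*exp(9*y/4)


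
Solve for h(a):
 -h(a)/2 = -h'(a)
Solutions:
 h(a) = C1*exp(a/2)


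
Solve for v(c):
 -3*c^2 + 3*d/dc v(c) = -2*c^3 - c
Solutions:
 v(c) = C1 - c^4/6 + c^3/3 - c^2/6


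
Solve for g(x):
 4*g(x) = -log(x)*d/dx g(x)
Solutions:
 g(x) = C1*exp(-4*li(x))


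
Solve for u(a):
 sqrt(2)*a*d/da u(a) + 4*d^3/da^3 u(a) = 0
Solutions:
 u(a) = C1 + Integral(C2*airyai(-sqrt(2)*a/2) + C3*airybi(-sqrt(2)*a/2), a)


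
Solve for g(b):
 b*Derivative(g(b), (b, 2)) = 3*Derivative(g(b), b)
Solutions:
 g(b) = C1 + C2*b^4


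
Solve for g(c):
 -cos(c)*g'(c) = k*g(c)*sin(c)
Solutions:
 g(c) = C1*exp(k*log(cos(c)))


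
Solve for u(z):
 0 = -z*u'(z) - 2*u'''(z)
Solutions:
 u(z) = C1 + Integral(C2*airyai(-2^(2/3)*z/2) + C3*airybi(-2^(2/3)*z/2), z)


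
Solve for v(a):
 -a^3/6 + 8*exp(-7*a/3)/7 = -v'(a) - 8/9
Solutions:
 v(a) = C1 + a^4/24 - 8*a/9 + 24*exp(-7*a/3)/49


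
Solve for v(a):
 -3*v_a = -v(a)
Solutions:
 v(a) = C1*exp(a/3)


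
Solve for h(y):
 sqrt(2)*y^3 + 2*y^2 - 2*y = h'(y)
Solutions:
 h(y) = C1 + sqrt(2)*y^4/4 + 2*y^3/3 - y^2


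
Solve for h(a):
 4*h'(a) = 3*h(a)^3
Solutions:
 h(a) = -sqrt(2)*sqrt(-1/(C1 + 3*a))
 h(a) = sqrt(2)*sqrt(-1/(C1 + 3*a))


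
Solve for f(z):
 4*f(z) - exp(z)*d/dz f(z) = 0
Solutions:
 f(z) = C1*exp(-4*exp(-z))


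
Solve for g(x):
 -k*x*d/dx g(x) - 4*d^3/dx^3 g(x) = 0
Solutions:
 g(x) = C1 + Integral(C2*airyai(2^(1/3)*x*(-k)^(1/3)/2) + C3*airybi(2^(1/3)*x*(-k)^(1/3)/2), x)


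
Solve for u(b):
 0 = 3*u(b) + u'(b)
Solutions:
 u(b) = C1*exp(-3*b)


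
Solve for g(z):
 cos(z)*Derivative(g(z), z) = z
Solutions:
 g(z) = C1 + Integral(z/cos(z), z)


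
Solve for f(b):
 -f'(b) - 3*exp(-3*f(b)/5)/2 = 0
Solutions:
 f(b) = 5*log(C1 - 9*b/10)/3
 f(b) = 5*log(10^(2/3)*(-3^(1/3) - 3^(5/6)*I)*(C1 - 3*b)^(1/3)/20)
 f(b) = 5*log(10^(2/3)*(-3^(1/3) + 3^(5/6)*I)*(C1 - 3*b)^(1/3)/20)


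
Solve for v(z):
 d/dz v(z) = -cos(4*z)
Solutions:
 v(z) = C1 - sin(4*z)/4


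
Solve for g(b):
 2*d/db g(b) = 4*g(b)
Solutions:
 g(b) = C1*exp(2*b)


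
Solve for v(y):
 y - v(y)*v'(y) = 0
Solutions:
 v(y) = -sqrt(C1 + y^2)
 v(y) = sqrt(C1 + y^2)


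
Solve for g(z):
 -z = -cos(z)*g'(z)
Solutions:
 g(z) = C1 + Integral(z/cos(z), z)


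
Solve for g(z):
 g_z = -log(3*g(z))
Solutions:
 Integral(1/(log(_y) + log(3)), (_y, g(z))) = C1 - z


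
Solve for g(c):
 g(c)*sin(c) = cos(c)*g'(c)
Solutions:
 g(c) = C1/cos(c)


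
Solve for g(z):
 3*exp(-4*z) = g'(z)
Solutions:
 g(z) = C1 - 3*exp(-4*z)/4


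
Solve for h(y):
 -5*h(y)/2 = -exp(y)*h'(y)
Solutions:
 h(y) = C1*exp(-5*exp(-y)/2)


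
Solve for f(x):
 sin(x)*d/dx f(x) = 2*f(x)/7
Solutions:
 f(x) = C1*(cos(x) - 1)^(1/7)/(cos(x) + 1)^(1/7)


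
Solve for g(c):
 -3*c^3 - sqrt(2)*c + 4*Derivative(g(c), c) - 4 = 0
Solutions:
 g(c) = C1 + 3*c^4/16 + sqrt(2)*c^2/8 + c


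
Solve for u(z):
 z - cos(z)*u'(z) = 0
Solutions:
 u(z) = C1 + Integral(z/cos(z), z)


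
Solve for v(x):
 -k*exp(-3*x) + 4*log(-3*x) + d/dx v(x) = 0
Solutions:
 v(x) = C1 - k*exp(-3*x)/3 - 4*x*log(-x) + 4*x*(1 - log(3))


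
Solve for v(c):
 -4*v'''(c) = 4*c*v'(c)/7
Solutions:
 v(c) = C1 + Integral(C2*airyai(-7^(2/3)*c/7) + C3*airybi(-7^(2/3)*c/7), c)


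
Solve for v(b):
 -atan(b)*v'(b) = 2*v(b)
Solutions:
 v(b) = C1*exp(-2*Integral(1/atan(b), b))


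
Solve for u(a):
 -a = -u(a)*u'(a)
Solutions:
 u(a) = -sqrt(C1 + a^2)
 u(a) = sqrt(C1 + a^2)


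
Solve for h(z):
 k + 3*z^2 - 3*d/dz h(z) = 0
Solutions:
 h(z) = C1 + k*z/3 + z^3/3


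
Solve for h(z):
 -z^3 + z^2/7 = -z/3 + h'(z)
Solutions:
 h(z) = C1 - z^4/4 + z^3/21 + z^2/6


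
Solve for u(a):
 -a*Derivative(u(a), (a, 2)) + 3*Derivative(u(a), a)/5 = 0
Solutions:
 u(a) = C1 + C2*a^(8/5)


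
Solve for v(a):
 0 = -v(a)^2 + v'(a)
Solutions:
 v(a) = -1/(C1 + a)


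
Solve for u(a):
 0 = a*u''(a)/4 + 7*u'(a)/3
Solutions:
 u(a) = C1 + C2/a^(25/3)


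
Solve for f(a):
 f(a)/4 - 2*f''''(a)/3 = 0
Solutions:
 f(a) = C1*exp(-6^(1/4)*a/2) + C2*exp(6^(1/4)*a/2) + C3*sin(6^(1/4)*a/2) + C4*cos(6^(1/4)*a/2)


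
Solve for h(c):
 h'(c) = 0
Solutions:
 h(c) = C1


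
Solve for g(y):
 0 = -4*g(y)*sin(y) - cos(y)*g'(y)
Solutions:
 g(y) = C1*cos(y)^4


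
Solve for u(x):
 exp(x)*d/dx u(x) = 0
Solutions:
 u(x) = C1


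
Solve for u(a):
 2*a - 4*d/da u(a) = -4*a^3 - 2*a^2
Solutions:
 u(a) = C1 + a^4/4 + a^3/6 + a^2/4


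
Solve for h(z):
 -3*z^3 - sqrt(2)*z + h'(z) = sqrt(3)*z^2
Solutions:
 h(z) = C1 + 3*z^4/4 + sqrt(3)*z^3/3 + sqrt(2)*z^2/2


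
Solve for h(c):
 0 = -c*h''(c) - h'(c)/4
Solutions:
 h(c) = C1 + C2*c^(3/4)


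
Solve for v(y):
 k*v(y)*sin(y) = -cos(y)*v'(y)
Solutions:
 v(y) = C1*exp(k*log(cos(y)))


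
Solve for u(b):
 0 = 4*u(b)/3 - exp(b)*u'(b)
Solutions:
 u(b) = C1*exp(-4*exp(-b)/3)


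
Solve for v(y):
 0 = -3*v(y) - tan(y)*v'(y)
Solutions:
 v(y) = C1/sin(y)^3


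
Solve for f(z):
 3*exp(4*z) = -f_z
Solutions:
 f(z) = C1 - 3*exp(4*z)/4


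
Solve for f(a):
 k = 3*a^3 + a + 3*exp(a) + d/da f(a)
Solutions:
 f(a) = C1 - 3*a^4/4 - a^2/2 + a*k - 3*exp(a)


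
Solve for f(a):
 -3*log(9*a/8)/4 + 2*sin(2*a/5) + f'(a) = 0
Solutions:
 f(a) = C1 + 3*a*log(a)/4 - 9*a*log(2)/4 - 3*a/4 + 3*a*log(3)/2 + 5*cos(2*a/5)


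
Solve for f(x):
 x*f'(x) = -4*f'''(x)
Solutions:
 f(x) = C1 + Integral(C2*airyai(-2^(1/3)*x/2) + C3*airybi(-2^(1/3)*x/2), x)


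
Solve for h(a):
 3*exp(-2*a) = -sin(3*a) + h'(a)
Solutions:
 h(a) = C1 - cos(3*a)/3 - 3*exp(-2*a)/2


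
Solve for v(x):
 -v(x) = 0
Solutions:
 v(x) = 0


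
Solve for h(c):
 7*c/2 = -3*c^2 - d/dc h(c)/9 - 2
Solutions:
 h(c) = C1 - 9*c^3 - 63*c^2/4 - 18*c


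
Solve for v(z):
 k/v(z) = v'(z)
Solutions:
 v(z) = -sqrt(C1 + 2*k*z)
 v(z) = sqrt(C1 + 2*k*z)


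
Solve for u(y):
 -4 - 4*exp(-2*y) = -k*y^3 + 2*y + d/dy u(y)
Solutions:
 u(y) = C1 + k*y^4/4 - y^2 - 4*y + 2*exp(-2*y)


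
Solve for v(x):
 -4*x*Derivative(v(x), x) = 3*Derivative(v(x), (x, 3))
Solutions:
 v(x) = C1 + Integral(C2*airyai(-6^(2/3)*x/3) + C3*airybi(-6^(2/3)*x/3), x)


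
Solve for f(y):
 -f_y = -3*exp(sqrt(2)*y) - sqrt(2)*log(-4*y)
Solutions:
 f(y) = C1 + sqrt(2)*y*log(-y) + sqrt(2)*y*(-1 + 2*log(2)) + 3*sqrt(2)*exp(sqrt(2)*y)/2


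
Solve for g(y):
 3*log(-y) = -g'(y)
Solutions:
 g(y) = C1 - 3*y*log(-y) + 3*y


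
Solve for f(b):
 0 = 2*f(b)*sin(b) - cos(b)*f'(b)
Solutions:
 f(b) = C1/cos(b)^2


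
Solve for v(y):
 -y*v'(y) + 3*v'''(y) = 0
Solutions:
 v(y) = C1 + Integral(C2*airyai(3^(2/3)*y/3) + C3*airybi(3^(2/3)*y/3), y)


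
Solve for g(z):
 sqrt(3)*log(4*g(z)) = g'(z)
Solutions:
 -sqrt(3)*Integral(1/(log(_y) + 2*log(2)), (_y, g(z)))/3 = C1 - z


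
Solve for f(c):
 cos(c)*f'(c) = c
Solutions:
 f(c) = C1 + Integral(c/cos(c), c)


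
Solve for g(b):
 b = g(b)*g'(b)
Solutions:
 g(b) = -sqrt(C1 + b^2)
 g(b) = sqrt(C1 + b^2)


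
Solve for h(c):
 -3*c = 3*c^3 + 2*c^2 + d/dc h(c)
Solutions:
 h(c) = C1 - 3*c^4/4 - 2*c^3/3 - 3*c^2/2


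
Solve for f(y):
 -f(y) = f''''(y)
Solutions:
 f(y) = (C1*sin(sqrt(2)*y/2) + C2*cos(sqrt(2)*y/2))*exp(-sqrt(2)*y/2) + (C3*sin(sqrt(2)*y/2) + C4*cos(sqrt(2)*y/2))*exp(sqrt(2)*y/2)


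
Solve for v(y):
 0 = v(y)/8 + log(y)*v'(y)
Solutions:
 v(y) = C1*exp(-li(y)/8)


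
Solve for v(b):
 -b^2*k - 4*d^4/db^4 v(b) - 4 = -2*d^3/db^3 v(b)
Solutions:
 v(b) = C1 + C2*b + C3*b^2 + C4*exp(b/2) + b^5*k/120 + b^4*k/12 + b^3*(2*k + 1)/3


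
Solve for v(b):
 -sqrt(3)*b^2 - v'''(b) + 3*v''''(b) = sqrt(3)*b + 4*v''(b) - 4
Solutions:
 v(b) = C1 + C2*b + C3*exp(-b) + C4*exp(4*b/3) - sqrt(3)*b^4/48 - sqrt(3)*b^3/48 + b^2*(32 - 11*sqrt(3))/64


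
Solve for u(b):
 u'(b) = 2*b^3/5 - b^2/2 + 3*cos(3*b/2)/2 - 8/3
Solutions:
 u(b) = C1 + b^4/10 - b^3/6 - 8*b/3 + sin(3*b/2)


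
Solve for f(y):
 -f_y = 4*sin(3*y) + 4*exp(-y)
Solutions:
 f(y) = C1 + 4*cos(3*y)/3 + 4*exp(-y)


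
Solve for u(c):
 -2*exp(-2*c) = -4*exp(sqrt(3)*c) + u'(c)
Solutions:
 u(c) = C1 + 4*sqrt(3)*exp(sqrt(3)*c)/3 + exp(-2*c)


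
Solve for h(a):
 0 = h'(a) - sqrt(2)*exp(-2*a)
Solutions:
 h(a) = C1 - sqrt(2)*exp(-2*a)/2


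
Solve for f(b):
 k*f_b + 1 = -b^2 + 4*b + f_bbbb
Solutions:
 f(b) = C1 + C2*exp(b*k^(1/3)) + C3*exp(b*k^(1/3)*(-1 + sqrt(3)*I)/2) + C4*exp(-b*k^(1/3)*(1 + sqrt(3)*I)/2) - b^3/(3*k) + 2*b^2/k - b/k


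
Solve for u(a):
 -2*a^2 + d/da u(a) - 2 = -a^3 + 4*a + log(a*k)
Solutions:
 u(a) = C1 - a^4/4 + 2*a^3/3 + 2*a^2 + a*log(a*k) + a


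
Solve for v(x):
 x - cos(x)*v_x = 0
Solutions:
 v(x) = C1 + Integral(x/cos(x), x)


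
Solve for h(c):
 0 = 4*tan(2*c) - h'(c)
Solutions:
 h(c) = C1 - 2*log(cos(2*c))


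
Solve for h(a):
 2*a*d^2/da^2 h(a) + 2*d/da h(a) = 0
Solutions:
 h(a) = C1 + C2*log(a)


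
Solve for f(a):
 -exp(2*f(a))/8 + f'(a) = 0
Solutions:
 f(a) = log(-1/(C1 + a))/2 + log(2)
 f(a) = log(-sqrt(-1/(C1 + a))) + log(2)


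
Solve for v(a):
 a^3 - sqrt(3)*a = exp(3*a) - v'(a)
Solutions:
 v(a) = C1 - a^4/4 + sqrt(3)*a^2/2 + exp(3*a)/3


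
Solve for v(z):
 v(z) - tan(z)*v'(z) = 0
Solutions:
 v(z) = C1*sin(z)


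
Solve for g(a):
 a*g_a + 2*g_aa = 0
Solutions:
 g(a) = C1 + C2*erf(a/2)


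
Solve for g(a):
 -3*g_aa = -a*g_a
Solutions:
 g(a) = C1 + C2*erfi(sqrt(6)*a/6)


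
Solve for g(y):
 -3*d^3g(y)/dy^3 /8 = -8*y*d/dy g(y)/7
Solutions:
 g(y) = C1 + Integral(C2*airyai(4*21^(2/3)*y/21) + C3*airybi(4*21^(2/3)*y/21), y)


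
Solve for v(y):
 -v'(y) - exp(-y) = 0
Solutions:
 v(y) = C1 + exp(-y)


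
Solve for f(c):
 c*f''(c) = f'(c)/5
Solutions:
 f(c) = C1 + C2*c^(6/5)


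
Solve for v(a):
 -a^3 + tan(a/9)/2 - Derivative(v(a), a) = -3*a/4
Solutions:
 v(a) = C1 - a^4/4 + 3*a^2/8 - 9*log(cos(a/9))/2


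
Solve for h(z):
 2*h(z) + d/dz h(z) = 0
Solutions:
 h(z) = C1*exp(-2*z)


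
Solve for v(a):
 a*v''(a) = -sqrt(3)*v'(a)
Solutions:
 v(a) = C1 + C2*a^(1 - sqrt(3))


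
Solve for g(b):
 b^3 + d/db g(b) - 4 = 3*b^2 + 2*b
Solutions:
 g(b) = C1 - b^4/4 + b^3 + b^2 + 4*b


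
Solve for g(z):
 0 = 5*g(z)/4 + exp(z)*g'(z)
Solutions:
 g(z) = C1*exp(5*exp(-z)/4)


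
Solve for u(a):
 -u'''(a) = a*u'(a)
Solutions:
 u(a) = C1 + Integral(C2*airyai(-a) + C3*airybi(-a), a)


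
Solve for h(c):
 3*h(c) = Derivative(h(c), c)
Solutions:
 h(c) = C1*exp(3*c)


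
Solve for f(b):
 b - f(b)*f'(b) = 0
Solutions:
 f(b) = -sqrt(C1 + b^2)
 f(b) = sqrt(C1 + b^2)


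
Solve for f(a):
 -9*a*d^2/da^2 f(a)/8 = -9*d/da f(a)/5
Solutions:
 f(a) = C1 + C2*a^(13/5)


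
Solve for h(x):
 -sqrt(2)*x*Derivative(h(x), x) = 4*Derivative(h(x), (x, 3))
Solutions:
 h(x) = C1 + Integral(C2*airyai(-sqrt(2)*x/2) + C3*airybi(-sqrt(2)*x/2), x)


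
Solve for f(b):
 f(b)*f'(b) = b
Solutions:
 f(b) = -sqrt(C1 + b^2)
 f(b) = sqrt(C1 + b^2)


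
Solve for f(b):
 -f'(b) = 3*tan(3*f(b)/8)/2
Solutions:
 f(b) = -8*asin(C1*exp(-9*b/16))/3 + 8*pi/3
 f(b) = 8*asin(C1*exp(-9*b/16))/3


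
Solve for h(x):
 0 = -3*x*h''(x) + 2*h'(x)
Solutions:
 h(x) = C1 + C2*x^(5/3)


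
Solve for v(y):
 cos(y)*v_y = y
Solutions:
 v(y) = C1 + Integral(y/cos(y), y)


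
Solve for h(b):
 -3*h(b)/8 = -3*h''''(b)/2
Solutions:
 h(b) = C1*exp(-sqrt(2)*b/2) + C2*exp(sqrt(2)*b/2) + C3*sin(sqrt(2)*b/2) + C4*cos(sqrt(2)*b/2)


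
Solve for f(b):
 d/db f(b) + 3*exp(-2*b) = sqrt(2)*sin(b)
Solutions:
 f(b) = C1 - sqrt(2)*cos(b) + 3*exp(-2*b)/2


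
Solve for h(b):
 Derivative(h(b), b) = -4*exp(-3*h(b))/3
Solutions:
 h(b) = log(C1 - 4*b)/3
 h(b) = log((-1 - sqrt(3)*I)*(C1 - 4*b)^(1/3)/2)
 h(b) = log((-1 + sqrt(3)*I)*(C1 - 4*b)^(1/3)/2)


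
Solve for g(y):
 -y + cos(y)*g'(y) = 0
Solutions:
 g(y) = C1 + Integral(y/cos(y), y)


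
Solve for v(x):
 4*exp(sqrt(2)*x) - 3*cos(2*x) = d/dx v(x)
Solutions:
 v(x) = C1 + 2*sqrt(2)*exp(sqrt(2)*x) - 3*sin(2*x)/2


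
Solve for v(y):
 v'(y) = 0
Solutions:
 v(y) = C1


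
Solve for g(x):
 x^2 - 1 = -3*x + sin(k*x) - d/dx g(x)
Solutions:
 g(x) = C1 - x^3/3 - 3*x^2/2 + x - cos(k*x)/k


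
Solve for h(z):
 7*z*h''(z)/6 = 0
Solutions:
 h(z) = C1 + C2*z


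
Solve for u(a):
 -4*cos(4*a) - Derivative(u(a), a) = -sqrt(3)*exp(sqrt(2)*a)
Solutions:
 u(a) = C1 + sqrt(6)*exp(sqrt(2)*a)/2 - sin(4*a)


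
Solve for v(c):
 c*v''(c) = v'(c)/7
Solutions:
 v(c) = C1 + C2*c^(8/7)


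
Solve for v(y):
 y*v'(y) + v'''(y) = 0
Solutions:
 v(y) = C1 + Integral(C2*airyai(-y) + C3*airybi(-y), y)


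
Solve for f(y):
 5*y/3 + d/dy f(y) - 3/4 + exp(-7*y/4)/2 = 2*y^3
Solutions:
 f(y) = C1 + y^4/2 - 5*y^2/6 + 3*y/4 + 2*exp(-7*y/4)/7


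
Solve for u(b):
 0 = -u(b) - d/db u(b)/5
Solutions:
 u(b) = C1*exp(-5*b)


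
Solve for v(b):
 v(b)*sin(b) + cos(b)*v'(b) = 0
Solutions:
 v(b) = C1*cos(b)


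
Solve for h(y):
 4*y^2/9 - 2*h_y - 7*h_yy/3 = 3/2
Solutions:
 h(y) = C1 + C2*exp(-6*y/7) + 2*y^3/27 - 7*y^2/27 - 47*y/324


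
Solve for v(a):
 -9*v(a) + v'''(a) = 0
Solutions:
 v(a) = C3*exp(3^(2/3)*a) + (C1*sin(3*3^(1/6)*a/2) + C2*cos(3*3^(1/6)*a/2))*exp(-3^(2/3)*a/2)


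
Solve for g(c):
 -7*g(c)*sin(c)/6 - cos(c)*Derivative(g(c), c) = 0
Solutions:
 g(c) = C1*cos(c)^(7/6)


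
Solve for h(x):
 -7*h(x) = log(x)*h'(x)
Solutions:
 h(x) = C1*exp(-7*li(x))


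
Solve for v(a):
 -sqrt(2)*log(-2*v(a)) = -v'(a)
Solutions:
 -sqrt(2)*Integral(1/(log(-_y) + log(2)), (_y, v(a)))/2 = C1 - a


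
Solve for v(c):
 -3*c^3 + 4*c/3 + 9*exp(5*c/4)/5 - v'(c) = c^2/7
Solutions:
 v(c) = C1 - 3*c^4/4 - c^3/21 + 2*c^2/3 + 36*exp(5*c/4)/25


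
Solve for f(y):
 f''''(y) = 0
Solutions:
 f(y) = C1 + C2*y + C3*y^2 + C4*y^3


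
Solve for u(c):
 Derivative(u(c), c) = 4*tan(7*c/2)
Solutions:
 u(c) = C1 - 8*log(cos(7*c/2))/7


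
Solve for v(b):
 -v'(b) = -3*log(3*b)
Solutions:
 v(b) = C1 + 3*b*log(b) - 3*b + b*log(27)


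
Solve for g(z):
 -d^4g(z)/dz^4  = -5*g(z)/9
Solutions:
 g(z) = C1*exp(-sqrt(3)*5^(1/4)*z/3) + C2*exp(sqrt(3)*5^(1/4)*z/3) + C3*sin(sqrt(3)*5^(1/4)*z/3) + C4*cos(sqrt(3)*5^(1/4)*z/3)


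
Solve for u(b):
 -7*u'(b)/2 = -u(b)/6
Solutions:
 u(b) = C1*exp(b/21)


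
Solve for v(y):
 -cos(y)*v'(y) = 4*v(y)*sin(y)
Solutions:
 v(y) = C1*cos(y)^4


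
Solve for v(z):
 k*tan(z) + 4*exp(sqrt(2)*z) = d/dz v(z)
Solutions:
 v(z) = C1 - k*log(cos(z)) + 2*sqrt(2)*exp(sqrt(2)*z)


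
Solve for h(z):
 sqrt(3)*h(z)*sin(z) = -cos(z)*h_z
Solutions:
 h(z) = C1*cos(z)^(sqrt(3))


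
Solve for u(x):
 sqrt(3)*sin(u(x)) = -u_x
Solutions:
 u(x) = -acos((-C1 - exp(2*sqrt(3)*x))/(C1 - exp(2*sqrt(3)*x))) + 2*pi
 u(x) = acos((-C1 - exp(2*sqrt(3)*x))/(C1 - exp(2*sqrt(3)*x)))


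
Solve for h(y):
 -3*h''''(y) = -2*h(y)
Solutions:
 h(y) = C1*exp(-2^(1/4)*3^(3/4)*y/3) + C2*exp(2^(1/4)*3^(3/4)*y/3) + C3*sin(2^(1/4)*3^(3/4)*y/3) + C4*cos(2^(1/4)*3^(3/4)*y/3)


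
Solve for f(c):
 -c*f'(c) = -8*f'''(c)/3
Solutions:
 f(c) = C1 + Integral(C2*airyai(3^(1/3)*c/2) + C3*airybi(3^(1/3)*c/2), c)


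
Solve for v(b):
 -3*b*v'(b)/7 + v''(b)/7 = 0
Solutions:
 v(b) = C1 + C2*erfi(sqrt(6)*b/2)


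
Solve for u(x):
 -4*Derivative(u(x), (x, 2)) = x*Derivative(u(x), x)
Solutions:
 u(x) = C1 + C2*erf(sqrt(2)*x/4)


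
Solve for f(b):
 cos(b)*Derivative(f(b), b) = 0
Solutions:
 f(b) = C1


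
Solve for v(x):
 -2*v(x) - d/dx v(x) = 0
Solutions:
 v(x) = C1*exp(-2*x)


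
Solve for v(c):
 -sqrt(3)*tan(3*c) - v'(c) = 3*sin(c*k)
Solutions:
 v(c) = C1 - 3*Piecewise((-cos(c*k)/k, Ne(k, 0)), (0, True)) + sqrt(3)*log(cos(3*c))/3


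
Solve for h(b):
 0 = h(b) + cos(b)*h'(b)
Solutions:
 h(b) = C1*sqrt(sin(b) - 1)/sqrt(sin(b) + 1)


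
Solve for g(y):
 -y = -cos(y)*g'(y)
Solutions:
 g(y) = C1 + Integral(y/cos(y), y)


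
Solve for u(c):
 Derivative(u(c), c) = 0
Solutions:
 u(c) = C1


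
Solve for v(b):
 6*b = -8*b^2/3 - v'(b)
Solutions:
 v(b) = C1 - 8*b^3/9 - 3*b^2


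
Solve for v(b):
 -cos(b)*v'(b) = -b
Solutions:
 v(b) = C1 + Integral(b/cos(b), b)


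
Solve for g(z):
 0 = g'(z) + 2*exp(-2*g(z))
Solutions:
 g(z) = log(-sqrt(C1 - 4*z))
 g(z) = log(C1 - 4*z)/2


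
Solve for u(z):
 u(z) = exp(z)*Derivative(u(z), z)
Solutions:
 u(z) = C1*exp(-exp(-z))


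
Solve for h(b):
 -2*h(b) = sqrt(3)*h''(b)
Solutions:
 h(b) = C1*sin(sqrt(2)*3^(3/4)*b/3) + C2*cos(sqrt(2)*3^(3/4)*b/3)


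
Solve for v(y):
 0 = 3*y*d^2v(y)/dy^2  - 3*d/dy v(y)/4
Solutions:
 v(y) = C1 + C2*y^(5/4)


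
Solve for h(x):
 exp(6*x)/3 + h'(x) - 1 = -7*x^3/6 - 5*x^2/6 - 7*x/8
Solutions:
 h(x) = C1 - 7*x^4/24 - 5*x^3/18 - 7*x^2/16 + x - exp(6*x)/18


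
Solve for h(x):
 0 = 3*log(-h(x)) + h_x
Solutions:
 -li(-h(x)) = C1 - 3*x


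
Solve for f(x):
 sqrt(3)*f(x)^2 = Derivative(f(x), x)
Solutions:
 f(x) = -1/(C1 + sqrt(3)*x)


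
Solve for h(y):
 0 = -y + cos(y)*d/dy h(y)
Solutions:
 h(y) = C1 + Integral(y/cos(y), y)


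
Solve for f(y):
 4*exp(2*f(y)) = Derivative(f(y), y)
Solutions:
 f(y) = log(-sqrt(-1/(C1 + 4*y))) - log(2)/2
 f(y) = log(-1/(C1 + 4*y))/2 - log(2)/2


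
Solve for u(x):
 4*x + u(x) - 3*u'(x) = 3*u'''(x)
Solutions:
 u(x) = C1*exp(-x*(-2*18^(1/3)/(3 + sqrt(21))^(1/3) + 12^(1/3)*(3 + sqrt(21))^(1/3))/12)*sin(2^(1/3)*3^(1/6)*x*(6/(3 + sqrt(21))^(1/3) + 2^(1/3)*3^(2/3)*(3 + sqrt(21))^(1/3))/12) + C2*exp(-x*(-2*18^(1/3)/(3 + sqrt(21))^(1/3) + 12^(1/3)*(3 + sqrt(21))^(1/3))/12)*cos(2^(1/3)*3^(1/6)*x*(6/(3 + sqrt(21))^(1/3) + 2^(1/3)*3^(2/3)*(3 + sqrt(21))^(1/3))/12) + C3*exp(x*(-2*18^(1/3)/(3 + sqrt(21))^(1/3) + 12^(1/3)*(3 + sqrt(21))^(1/3))/6) - 4*x - 12


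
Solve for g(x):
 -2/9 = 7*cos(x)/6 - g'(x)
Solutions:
 g(x) = C1 + 2*x/9 + 7*sin(x)/6


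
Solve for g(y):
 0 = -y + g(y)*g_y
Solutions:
 g(y) = -sqrt(C1 + y^2)
 g(y) = sqrt(C1 + y^2)


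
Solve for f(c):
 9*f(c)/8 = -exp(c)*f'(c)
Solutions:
 f(c) = C1*exp(9*exp(-c)/8)


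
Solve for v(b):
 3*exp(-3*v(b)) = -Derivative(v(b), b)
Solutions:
 v(b) = log(C1 - 9*b)/3
 v(b) = log((-3^(1/3) - 3^(5/6)*I)*(C1 - 3*b)^(1/3)/2)
 v(b) = log((-3^(1/3) + 3^(5/6)*I)*(C1 - 3*b)^(1/3)/2)


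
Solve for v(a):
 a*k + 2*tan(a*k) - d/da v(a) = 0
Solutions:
 v(a) = C1 + a^2*k/2 + 2*Piecewise((-log(cos(a*k))/k, Ne(k, 0)), (0, True))


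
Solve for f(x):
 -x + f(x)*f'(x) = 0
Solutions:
 f(x) = -sqrt(C1 + x^2)
 f(x) = sqrt(C1 + x^2)


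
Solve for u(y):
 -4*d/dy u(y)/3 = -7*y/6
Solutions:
 u(y) = C1 + 7*y^2/16


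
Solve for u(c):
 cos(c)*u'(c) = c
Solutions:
 u(c) = C1 + Integral(c/cos(c), c)


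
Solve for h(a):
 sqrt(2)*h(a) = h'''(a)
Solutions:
 h(a) = C3*exp(2^(1/6)*a) + (C1*sin(2^(1/6)*sqrt(3)*a/2) + C2*cos(2^(1/6)*sqrt(3)*a/2))*exp(-2^(1/6)*a/2)


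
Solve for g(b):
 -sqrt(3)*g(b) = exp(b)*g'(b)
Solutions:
 g(b) = C1*exp(sqrt(3)*exp(-b))


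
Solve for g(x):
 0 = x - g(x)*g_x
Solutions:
 g(x) = -sqrt(C1 + x^2)
 g(x) = sqrt(C1 + x^2)


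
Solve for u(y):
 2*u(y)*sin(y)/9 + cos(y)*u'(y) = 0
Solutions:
 u(y) = C1*cos(y)^(2/9)


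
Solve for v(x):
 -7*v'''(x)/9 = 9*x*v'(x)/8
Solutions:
 v(x) = C1 + Integral(C2*airyai(-3*3^(1/3)*7^(2/3)*x/14) + C3*airybi(-3*3^(1/3)*7^(2/3)*x/14), x)


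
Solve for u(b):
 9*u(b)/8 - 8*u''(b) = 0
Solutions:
 u(b) = C1*exp(-3*b/8) + C2*exp(3*b/8)


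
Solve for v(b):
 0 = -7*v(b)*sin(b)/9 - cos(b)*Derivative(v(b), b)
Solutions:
 v(b) = C1*cos(b)^(7/9)


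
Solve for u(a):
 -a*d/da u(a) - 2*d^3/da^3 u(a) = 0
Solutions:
 u(a) = C1 + Integral(C2*airyai(-2^(2/3)*a/2) + C3*airybi(-2^(2/3)*a/2), a)


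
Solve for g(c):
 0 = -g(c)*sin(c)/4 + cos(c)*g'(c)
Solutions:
 g(c) = C1/cos(c)^(1/4)


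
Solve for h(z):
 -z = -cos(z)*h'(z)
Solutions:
 h(z) = C1 + Integral(z/cos(z), z)


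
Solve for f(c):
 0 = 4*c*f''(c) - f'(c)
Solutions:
 f(c) = C1 + C2*c^(5/4)


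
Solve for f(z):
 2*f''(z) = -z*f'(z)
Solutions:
 f(z) = C1 + C2*erf(z/2)


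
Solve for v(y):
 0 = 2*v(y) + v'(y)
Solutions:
 v(y) = C1*exp(-2*y)


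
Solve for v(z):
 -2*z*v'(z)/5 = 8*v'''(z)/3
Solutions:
 v(z) = C1 + Integral(C2*airyai(-150^(1/3)*z/10) + C3*airybi(-150^(1/3)*z/10), z)


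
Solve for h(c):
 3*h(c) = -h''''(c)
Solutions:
 h(c) = (C1*sin(sqrt(2)*3^(1/4)*c/2) + C2*cos(sqrt(2)*3^(1/4)*c/2))*exp(-sqrt(2)*3^(1/4)*c/2) + (C3*sin(sqrt(2)*3^(1/4)*c/2) + C4*cos(sqrt(2)*3^(1/4)*c/2))*exp(sqrt(2)*3^(1/4)*c/2)


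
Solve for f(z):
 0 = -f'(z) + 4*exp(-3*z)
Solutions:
 f(z) = C1 - 4*exp(-3*z)/3


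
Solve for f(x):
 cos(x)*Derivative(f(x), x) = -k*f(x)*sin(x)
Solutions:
 f(x) = C1*exp(k*log(cos(x)))


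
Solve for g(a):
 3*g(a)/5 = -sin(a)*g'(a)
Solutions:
 g(a) = C1*(cos(a) + 1)^(3/10)/(cos(a) - 1)^(3/10)


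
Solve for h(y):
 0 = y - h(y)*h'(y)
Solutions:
 h(y) = -sqrt(C1 + y^2)
 h(y) = sqrt(C1 + y^2)


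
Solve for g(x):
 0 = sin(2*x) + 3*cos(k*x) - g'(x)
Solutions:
 g(x) = C1 - cos(2*x)/2 + 3*sin(k*x)/k


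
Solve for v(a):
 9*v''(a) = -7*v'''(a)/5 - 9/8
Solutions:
 v(a) = C1 + C2*a + C3*exp(-45*a/7) - a^2/16


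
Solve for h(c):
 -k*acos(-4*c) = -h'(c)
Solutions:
 h(c) = C1 + k*(c*acos(-4*c) + sqrt(1 - 16*c^2)/4)


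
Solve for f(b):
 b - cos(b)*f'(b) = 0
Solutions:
 f(b) = C1 + Integral(b/cos(b), b)


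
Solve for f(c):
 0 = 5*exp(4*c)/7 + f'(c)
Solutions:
 f(c) = C1 - 5*exp(4*c)/28


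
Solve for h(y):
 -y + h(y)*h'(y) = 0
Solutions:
 h(y) = -sqrt(C1 + y^2)
 h(y) = sqrt(C1 + y^2)


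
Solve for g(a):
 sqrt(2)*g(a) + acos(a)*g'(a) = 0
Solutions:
 g(a) = C1*exp(-sqrt(2)*Integral(1/acos(a), a))


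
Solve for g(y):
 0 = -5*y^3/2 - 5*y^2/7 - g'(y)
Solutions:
 g(y) = C1 - 5*y^4/8 - 5*y^3/21


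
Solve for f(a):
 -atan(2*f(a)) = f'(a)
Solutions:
 Integral(1/atan(2*_y), (_y, f(a))) = C1 - a


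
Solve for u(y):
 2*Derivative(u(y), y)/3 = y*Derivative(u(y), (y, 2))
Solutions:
 u(y) = C1 + C2*y^(5/3)


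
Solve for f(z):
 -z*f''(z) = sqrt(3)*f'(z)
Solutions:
 f(z) = C1 + C2*z^(1 - sqrt(3))


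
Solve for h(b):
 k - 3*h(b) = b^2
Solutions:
 h(b) = -b^2/3 + k/3


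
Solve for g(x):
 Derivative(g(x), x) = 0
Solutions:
 g(x) = C1


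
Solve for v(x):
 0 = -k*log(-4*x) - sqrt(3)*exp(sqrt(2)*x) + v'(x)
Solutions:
 v(x) = C1 + k*x*log(-x) + k*x*(-1 + 2*log(2)) + sqrt(6)*exp(sqrt(2)*x)/2


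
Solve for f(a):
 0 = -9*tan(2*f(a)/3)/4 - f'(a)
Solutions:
 f(a) = -3*asin(C1*exp(-3*a/2))/2 + 3*pi/2
 f(a) = 3*asin(C1*exp(-3*a/2))/2


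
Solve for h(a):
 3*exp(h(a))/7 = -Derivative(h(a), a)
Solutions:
 h(a) = log(1/(C1 + 3*a)) + log(7)


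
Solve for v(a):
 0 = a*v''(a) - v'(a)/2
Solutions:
 v(a) = C1 + C2*a^(3/2)


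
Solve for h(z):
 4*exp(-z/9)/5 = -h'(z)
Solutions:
 h(z) = C1 + 36*exp(-z/9)/5


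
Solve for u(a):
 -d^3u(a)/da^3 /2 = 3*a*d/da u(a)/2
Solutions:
 u(a) = C1 + Integral(C2*airyai(-3^(1/3)*a) + C3*airybi(-3^(1/3)*a), a)


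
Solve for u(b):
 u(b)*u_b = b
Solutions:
 u(b) = -sqrt(C1 + b^2)
 u(b) = sqrt(C1 + b^2)


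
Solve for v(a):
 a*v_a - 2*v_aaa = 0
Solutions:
 v(a) = C1 + Integral(C2*airyai(2^(2/3)*a/2) + C3*airybi(2^(2/3)*a/2), a)


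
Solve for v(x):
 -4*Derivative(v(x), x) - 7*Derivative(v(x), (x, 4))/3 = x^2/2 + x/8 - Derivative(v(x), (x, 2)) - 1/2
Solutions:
 v(x) = C1 + C2*exp(7^(1/3)*x*(7^(1/3)/(sqrt(1757) + 42)^(1/3) + (sqrt(1757) + 42)^(1/3))/14)*sin(sqrt(3)*7^(1/3)*x*(-(sqrt(1757) + 42)^(1/3) + 7^(1/3)/(sqrt(1757) + 42)^(1/3))/14) + C3*exp(7^(1/3)*x*(7^(1/3)/(sqrt(1757) + 42)^(1/3) + (sqrt(1757) + 42)^(1/3))/14)*cos(sqrt(3)*7^(1/3)*x*(-(sqrt(1757) + 42)^(1/3) + 7^(1/3)/(sqrt(1757) + 42)^(1/3))/14) + C4*exp(-7^(1/3)*x*(7^(1/3)/(sqrt(1757) + 42)^(1/3) + (sqrt(1757) + 42)^(1/3))/7) - x^3/24 - 3*x^2/64 + 13*x/128


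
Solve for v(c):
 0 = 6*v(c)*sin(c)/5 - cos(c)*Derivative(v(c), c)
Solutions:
 v(c) = C1/cos(c)^(6/5)


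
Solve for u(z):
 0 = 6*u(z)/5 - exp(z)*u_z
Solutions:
 u(z) = C1*exp(-6*exp(-z)/5)


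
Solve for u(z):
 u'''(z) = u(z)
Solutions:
 u(z) = C3*exp(z) + (C1*sin(sqrt(3)*z/2) + C2*cos(sqrt(3)*z/2))*exp(-z/2)


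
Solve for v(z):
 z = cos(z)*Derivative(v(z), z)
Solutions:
 v(z) = C1 + Integral(z/cos(z), z)


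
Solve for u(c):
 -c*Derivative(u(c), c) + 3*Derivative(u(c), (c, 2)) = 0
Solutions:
 u(c) = C1 + C2*erfi(sqrt(6)*c/6)


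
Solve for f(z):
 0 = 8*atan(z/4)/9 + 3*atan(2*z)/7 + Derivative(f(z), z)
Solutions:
 f(z) = C1 - 8*z*atan(z/4)/9 - 3*z*atan(2*z)/7 + 16*log(z^2 + 16)/9 + 3*log(4*z^2 + 1)/28


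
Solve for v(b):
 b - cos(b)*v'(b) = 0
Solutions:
 v(b) = C1 + Integral(b/cos(b), b)


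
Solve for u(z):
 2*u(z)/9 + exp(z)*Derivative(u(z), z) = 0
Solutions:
 u(z) = C1*exp(2*exp(-z)/9)


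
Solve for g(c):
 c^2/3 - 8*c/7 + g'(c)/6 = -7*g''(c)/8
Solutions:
 g(c) = C1 + C2*exp(-4*c/21) - 2*c^3/3 + 195*c^2/14 - 585*c/4


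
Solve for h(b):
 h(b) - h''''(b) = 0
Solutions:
 h(b) = C1*exp(-b) + C2*exp(b) + C3*sin(b) + C4*cos(b)


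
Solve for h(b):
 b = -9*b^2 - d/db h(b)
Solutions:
 h(b) = C1 - 3*b^3 - b^2/2


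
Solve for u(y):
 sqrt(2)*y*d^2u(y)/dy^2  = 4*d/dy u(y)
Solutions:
 u(y) = C1 + C2*y^(1 + 2*sqrt(2))


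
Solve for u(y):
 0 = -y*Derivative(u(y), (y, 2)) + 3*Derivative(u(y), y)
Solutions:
 u(y) = C1 + C2*y^4


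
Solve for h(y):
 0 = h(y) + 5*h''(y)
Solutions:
 h(y) = C1*sin(sqrt(5)*y/5) + C2*cos(sqrt(5)*y/5)


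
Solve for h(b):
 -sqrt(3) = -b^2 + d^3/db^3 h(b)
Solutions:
 h(b) = C1 + C2*b + C3*b^2 + b^5/60 - sqrt(3)*b^3/6


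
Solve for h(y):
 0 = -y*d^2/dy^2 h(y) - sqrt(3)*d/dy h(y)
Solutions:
 h(y) = C1 + C2*y^(1 - sqrt(3))


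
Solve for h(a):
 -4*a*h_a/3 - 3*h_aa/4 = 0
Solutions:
 h(a) = C1 + C2*erf(2*sqrt(2)*a/3)


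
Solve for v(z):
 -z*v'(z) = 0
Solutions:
 v(z) = C1


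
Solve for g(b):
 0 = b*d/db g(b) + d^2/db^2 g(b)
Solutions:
 g(b) = C1 + C2*erf(sqrt(2)*b/2)


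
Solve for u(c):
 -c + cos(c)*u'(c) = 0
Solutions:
 u(c) = C1 + Integral(c/cos(c), c)


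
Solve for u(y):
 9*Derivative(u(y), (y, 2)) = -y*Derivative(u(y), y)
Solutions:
 u(y) = C1 + C2*erf(sqrt(2)*y/6)


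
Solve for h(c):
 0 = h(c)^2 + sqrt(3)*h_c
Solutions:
 h(c) = 3/(C1 + sqrt(3)*c)


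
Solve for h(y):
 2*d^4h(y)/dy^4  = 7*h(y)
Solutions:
 h(y) = C1*exp(-2^(3/4)*7^(1/4)*y/2) + C2*exp(2^(3/4)*7^(1/4)*y/2) + C3*sin(2^(3/4)*7^(1/4)*y/2) + C4*cos(2^(3/4)*7^(1/4)*y/2)


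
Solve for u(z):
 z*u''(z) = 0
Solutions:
 u(z) = C1 + C2*z


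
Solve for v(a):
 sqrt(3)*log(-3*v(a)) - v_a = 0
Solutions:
 -sqrt(3)*Integral(1/(log(-_y) + log(3)), (_y, v(a)))/3 = C1 - a


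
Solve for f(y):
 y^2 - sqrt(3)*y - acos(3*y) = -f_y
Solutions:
 f(y) = C1 - y^3/3 + sqrt(3)*y^2/2 + y*acos(3*y) - sqrt(1 - 9*y^2)/3


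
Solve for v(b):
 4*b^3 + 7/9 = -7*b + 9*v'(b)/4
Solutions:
 v(b) = C1 + 4*b^4/9 + 14*b^2/9 + 28*b/81


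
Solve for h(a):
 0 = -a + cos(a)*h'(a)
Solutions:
 h(a) = C1 + Integral(a/cos(a), a)


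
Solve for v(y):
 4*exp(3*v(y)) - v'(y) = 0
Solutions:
 v(y) = log(-1/(C1 + 12*y))/3
 v(y) = log((-1/(C1 + 4*y))^(1/3)*(-3^(2/3) - 3*3^(1/6)*I)/6)
 v(y) = log((-1/(C1 + 4*y))^(1/3)*(-3^(2/3) + 3*3^(1/6)*I)/6)


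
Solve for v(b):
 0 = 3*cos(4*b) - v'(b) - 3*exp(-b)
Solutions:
 v(b) = C1 + 3*sin(4*b)/4 + 3*exp(-b)


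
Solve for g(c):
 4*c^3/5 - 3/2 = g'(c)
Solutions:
 g(c) = C1 + c^4/5 - 3*c/2


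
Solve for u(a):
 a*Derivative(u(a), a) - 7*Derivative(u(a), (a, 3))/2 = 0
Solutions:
 u(a) = C1 + Integral(C2*airyai(2^(1/3)*7^(2/3)*a/7) + C3*airybi(2^(1/3)*7^(2/3)*a/7), a)


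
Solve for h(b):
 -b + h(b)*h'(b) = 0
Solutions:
 h(b) = -sqrt(C1 + b^2)
 h(b) = sqrt(C1 + b^2)


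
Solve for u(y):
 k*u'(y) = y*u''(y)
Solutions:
 u(y) = C1 + y^(re(k) + 1)*(C2*sin(log(y)*Abs(im(k))) + C3*cos(log(y)*im(k)))


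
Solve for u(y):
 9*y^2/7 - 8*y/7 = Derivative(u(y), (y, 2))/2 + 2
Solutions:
 u(y) = C1 + C2*y + 3*y^4/14 - 8*y^3/21 - 2*y^2


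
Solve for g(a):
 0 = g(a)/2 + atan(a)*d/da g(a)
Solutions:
 g(a) = C1*exp(-Integral(1/atan(a), a)/2)


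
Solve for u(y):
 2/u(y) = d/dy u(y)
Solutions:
 u(y) = -sqrt(C1 + 4*y)
 u(y) = sqrt(C1 + 4*y)


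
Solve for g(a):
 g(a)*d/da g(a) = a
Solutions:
 g(a) = -sqrt(C1 + a^2)
 g(a) = sqrt(C1 + a^2)


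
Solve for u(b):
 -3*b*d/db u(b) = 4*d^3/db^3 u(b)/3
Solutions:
 u(b) = C1 + Integral(C2*airyai(-2^(1/3)*3^(2/3)*b/2) + C3*airybi(-2^(1/3)*3^(2/3)*b/2), b)


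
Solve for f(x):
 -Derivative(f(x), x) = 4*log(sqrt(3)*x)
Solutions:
 f(x) = C1 - 4*x*log(x) - x*log(9) + 4*x


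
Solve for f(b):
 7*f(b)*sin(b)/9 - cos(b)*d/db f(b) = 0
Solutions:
 f(b) = C1/cos(b)^(7/9)


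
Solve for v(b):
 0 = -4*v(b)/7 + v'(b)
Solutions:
 v(b) = C1*exp(4*b/7)


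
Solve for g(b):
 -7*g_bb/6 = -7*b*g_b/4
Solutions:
 g(b) = C1 + C2*erfi(sqrt(3)*b/2)


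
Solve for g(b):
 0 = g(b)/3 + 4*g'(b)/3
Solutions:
 g(b) = C1*exp(-b/4)


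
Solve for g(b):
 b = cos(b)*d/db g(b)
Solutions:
 g(b) = C1 + Integral(b/cos(b), b)


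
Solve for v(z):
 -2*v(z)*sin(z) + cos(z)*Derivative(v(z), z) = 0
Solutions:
 v(z) = C1/cos(z)^2


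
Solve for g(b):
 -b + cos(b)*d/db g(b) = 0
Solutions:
 g(b) = C1 + Integral(b/cos(b), b)


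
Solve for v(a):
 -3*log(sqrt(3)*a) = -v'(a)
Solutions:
 v(a) = C1 + 3*a*log(a) - 3*a + 3*a*log(3)/2


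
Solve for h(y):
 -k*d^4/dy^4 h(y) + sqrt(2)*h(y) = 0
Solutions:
 h(y) = C1*exp(-2^(1/8)*y*(1/k)^(1/4)) + C2*exp(2^(1/8)*y*(1/k)^(1/4)) + C3*exp(-2^(1/8)*I*y*(1/k)^(1/4)) + C4*exp(2^(1/8)*I*y*(1/k)^(1/4))


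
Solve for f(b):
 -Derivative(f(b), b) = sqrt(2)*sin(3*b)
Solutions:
 f(b) = C1 + sqrt(2)*cos(3*b)/3


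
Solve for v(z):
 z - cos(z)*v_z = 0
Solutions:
 v(z) = C1 + Integral(z/cos(z), z)


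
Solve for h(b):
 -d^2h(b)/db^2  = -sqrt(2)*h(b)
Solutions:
 h(b) = C1*exp(-2^(1/4)*b) + C2*exp(2^(1/4)*b)


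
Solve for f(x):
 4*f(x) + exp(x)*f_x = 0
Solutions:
 f(x) = C1*exp(4*exp(-x))


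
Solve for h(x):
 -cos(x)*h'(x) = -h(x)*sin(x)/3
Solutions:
 h(x) = C1/cos(x)^(1/3)


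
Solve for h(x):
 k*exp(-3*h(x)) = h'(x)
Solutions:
 h(x) = log(C1 + 3*k*x)/3
 h(x) = log((-3^(1/3) - 3^(5/6)*I)*(C1 + k*x)^(1/3)/2)
 h(x) = log((-3^(1/3) + 3^(5/6)*I)*(C1 + k*x)^(1/3)/2)


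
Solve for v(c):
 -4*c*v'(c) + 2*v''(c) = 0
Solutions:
 v(c) = C1 + C2*erfi(c)


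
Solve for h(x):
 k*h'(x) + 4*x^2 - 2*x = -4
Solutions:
 h(x) = C1 - 4*x^3/(3*k) + x^2/k - 4*x/k


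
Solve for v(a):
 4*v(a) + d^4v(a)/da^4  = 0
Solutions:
 v(a) = (C1*sin(a) + C2*cos(a))*exp(-a) + (C3*sin(a) + C4*cos(a))*exp(a)


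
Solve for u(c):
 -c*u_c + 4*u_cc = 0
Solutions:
 u(c) = C1 + C2*erfi(sqrt(2)*c/4)


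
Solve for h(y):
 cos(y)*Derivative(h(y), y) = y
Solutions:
 h(y) = C1 + Integral(y/cos(y), y)


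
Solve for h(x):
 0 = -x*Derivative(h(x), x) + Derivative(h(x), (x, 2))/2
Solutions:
 h(x) = C1 + C2*erfi(x)


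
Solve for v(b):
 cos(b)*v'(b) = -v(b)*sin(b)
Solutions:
 v(b) = C1*cos(b)


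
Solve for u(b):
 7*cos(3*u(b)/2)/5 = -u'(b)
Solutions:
 7*b/5 - log(sin(3*u(b)/2) - 1)/3 + log(sin(3*u(b)/2) + 1)/3 = C1


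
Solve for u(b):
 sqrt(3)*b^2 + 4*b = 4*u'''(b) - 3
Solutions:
 u(b) = C1 + C2*b + C3*b^2 + sqrt(3)*b^5/240 + b^4/24 + b^3/8


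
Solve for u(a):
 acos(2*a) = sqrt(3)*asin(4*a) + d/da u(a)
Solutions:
 u(a) = C1 + a*acos(2*a) - sqrt(1 - 4*a^2)/2 - sqrt(3)*(a*asin(4*a) + sqrt(1 - 16*a^2)/4)


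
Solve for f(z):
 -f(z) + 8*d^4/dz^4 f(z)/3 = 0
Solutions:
 f(z) = C1*exp(-6^(1/4)*z/2) + C2*exp(6^(1/4)*z/2) + C3*sin(6^(1/4)*z/2) + C4*cos(6^(1/4)*z/2)


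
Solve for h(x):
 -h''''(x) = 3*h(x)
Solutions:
 h(x) = (C1*sin(sqrt(2)*3^(1/4)*x/2) + C2*cos(sqrt(2)*3^(1/4)*x/2))*exp(-sqrt(2)*3^(1/4)*x/2) + (C3*sin(sqrt(2)*3^(1/4)*x/2) + C4*cos(sqrt(2)*3^(1/4)*x/2))*exp(sqrt(2)*3^(1/4)*x/2)


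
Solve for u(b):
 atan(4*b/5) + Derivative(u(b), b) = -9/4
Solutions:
 u(b) = C1 - b*atan(4*b/5) - 9*b/4 + 5*log(16*b^2 + 25)/8


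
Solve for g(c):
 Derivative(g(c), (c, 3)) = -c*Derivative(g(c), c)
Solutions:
 g(c) = C1 + Integral(C2*airyai(-c) + C3*airybi(-c), c)


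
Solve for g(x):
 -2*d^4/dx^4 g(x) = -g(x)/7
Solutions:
 g(x) = C1*exp(-14^(3/4)*x/14) + C2*exp(14^(3/4)*x/14) + C3*sin(14^(3/4)*x/14) + C4*cos(14^(3/4)*x/14)


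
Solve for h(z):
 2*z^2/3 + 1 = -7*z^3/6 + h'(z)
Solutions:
 h(z) = C1 + 7*z^4/24 + 2*z^3/9 + z


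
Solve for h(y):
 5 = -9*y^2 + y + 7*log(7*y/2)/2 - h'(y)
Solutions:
 h(y) = C1 - 3*y^3 + y^2/2 + 7*y*log(y)/2 - 17*y/2 - 4*y*log(2) + y*log(14)/2 + 3*y*log(7)


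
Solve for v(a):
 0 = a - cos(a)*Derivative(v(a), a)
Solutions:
 v(a) = C1 + Integral(a/cos(a), a)


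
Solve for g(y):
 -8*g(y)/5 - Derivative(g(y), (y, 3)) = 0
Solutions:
 g(y) = C3*exp(-2*5^(2/3)*y/5) + (C1*sin(sqrt(3)*5^(2/3)*y/5) + C2*cos(sqrt(3)*5^(2/3)*y/5))*exp(5^(2/3)*y/5)


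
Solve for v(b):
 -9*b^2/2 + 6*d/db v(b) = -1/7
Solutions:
 v(b) = C1 + b^3/4 - b/42


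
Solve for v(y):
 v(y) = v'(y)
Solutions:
 v(y) = C1*exp(y)


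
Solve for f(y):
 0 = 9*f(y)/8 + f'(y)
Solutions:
 f(y) = C1*exp(-9*y/8)


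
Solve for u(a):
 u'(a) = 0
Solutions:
 u(a) = C1


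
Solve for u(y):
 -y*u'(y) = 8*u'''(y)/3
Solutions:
 u(y) = C1 + Integral(C2*airyai(-3^(1/3)*y/2) + C3*airybi(-3^(1/3)*y/2), y)


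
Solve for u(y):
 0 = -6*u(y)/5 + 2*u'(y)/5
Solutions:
 u(y) = C1*exp(3*y)


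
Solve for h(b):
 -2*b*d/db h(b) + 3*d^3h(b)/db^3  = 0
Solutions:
 h(b) = C1 + Integral(C2*airyai(2^(1/3)*3^(2/3)*b/3) + C3*airybi(2^(1/3)*3^(2/3)*b/3), b)


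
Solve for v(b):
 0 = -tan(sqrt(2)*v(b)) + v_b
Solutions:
 v(b) = sqrt(2)*(pi - asin(C1*exp(sqrt(2)*b)))/2
 v(b) = sqrt(2)*asin(C1*exp(sqrt(2)*b))/2


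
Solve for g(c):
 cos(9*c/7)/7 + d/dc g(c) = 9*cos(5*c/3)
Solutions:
 g(c) = C1 - sin(9*c/7)/9 + 27*sin(5*c/3)/5


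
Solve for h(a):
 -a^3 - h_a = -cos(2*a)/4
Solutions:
 h(a) = C1 - a^4/4 + sin(2*a)/8


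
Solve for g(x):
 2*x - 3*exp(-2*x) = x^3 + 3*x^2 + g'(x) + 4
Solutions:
 g(x) = C1 - x^4/4 - x^3 + x^2 - 4*x + 3*exp(-2*x)/2


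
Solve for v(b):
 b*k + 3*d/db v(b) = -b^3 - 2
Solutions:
 v(b) = C1 - b^4/12 - b^2*k/6 - 2*b/3


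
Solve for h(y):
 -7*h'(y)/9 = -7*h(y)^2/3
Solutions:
 h(y) = -1/(C1 + 3*y)


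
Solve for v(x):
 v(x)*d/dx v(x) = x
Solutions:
 v(x) = -sqrt(C1 + x^2)
 v(x) = sqrt(C1 + x^2)


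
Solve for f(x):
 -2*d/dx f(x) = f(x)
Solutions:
 f(x) = C1*exp(-x/2)


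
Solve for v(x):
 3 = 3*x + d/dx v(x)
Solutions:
 v(x) = C1 - 3*x^2/2 + 3*x


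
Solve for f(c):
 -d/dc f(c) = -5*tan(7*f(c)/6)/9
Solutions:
 f(c) = -6*asin(C1*exp(35*c/54))/7 + 6*pi/7
 f(c) = 6*asin(C1*exp(35*c/54))/7


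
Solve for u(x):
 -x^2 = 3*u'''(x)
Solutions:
 u(x) = C1 + C2*x + C3*x^2 - x^5/180


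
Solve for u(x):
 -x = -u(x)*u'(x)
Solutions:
 u(x) = -sqrt(C1 + x^2)
 u(x) = sqrt(C1 + x^2)


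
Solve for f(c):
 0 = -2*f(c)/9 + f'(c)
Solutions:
 f(c) = C1*exp(2*c/9)


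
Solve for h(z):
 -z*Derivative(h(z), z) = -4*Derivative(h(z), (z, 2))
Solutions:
 h(z) = C1 + C2*erfi(sqrt(2)*z/4)


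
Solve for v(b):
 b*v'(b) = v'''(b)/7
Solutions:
 v(b) = C1 + Integral(C2*airyai(7^(1/3)*b) + C3*airybi(7^(1/3)*b), b)


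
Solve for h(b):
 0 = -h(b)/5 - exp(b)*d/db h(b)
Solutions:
 h(b) = C1*exp(exp(-b)/5)


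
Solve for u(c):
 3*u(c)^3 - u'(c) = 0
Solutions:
 u(c) = -sqrt(2)*sqrt(-1/(C1 + 3*c))/2
 u(c) = sqrt(2)*sqrt(-1/(C1 + 3*c))/2


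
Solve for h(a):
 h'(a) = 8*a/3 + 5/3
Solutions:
 h(a) = C1 + 4*a^2/3 + 5*a/3


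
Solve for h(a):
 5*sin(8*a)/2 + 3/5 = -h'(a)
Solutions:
 h(a) = C1 - 3*a/5 + 5*cos(8*a)/16


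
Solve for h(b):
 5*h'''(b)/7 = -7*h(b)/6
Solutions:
 h(b) = C3*exp(-210^(2/3)*b/30) + (C1*sin(3^(1/6)*70^(2/3)*b/20) + C2*cos(3^(1/6)*70^(2/3)*b/20))*exp(210^(2/3)*b/60)


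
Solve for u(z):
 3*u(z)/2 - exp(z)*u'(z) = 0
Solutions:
 u(z) = C1*exp(-3*exp(-z)/2)


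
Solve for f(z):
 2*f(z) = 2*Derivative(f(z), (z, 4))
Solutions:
 f(z) = C1*exp(-z) + C2*exp(z) + C3*sin(z) + C4*cos(z)


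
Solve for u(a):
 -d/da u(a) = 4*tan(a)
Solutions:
 u(a) = C1 + 4*log(cos(a))


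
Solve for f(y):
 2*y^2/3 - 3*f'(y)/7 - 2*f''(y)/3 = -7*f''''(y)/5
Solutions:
 f(y) = C1 + C2*exp(-y*(4*5^(2/3)*98^(1/3)/(sqrt(5441) + 81)^(1/3) + 140^(1/3)*(sqrt(5441) + 81)^(1/3))/84)*sin(sqrt(3)*y*(-140^(1/3)*(sqrt(5441) + 81)^(1/3) + 4*5^(2/3)*98^(1/3)/(sqrt(5441) + 81)^(1/3))/84) + C3*exp(-y*(4*5^(2/3)*98^(1/3)/(sqrt(5441) + 81)^(1/3) + 140^(1/3)*(sqrt(5441) + 81)^(1/3))/84)*cos(sqrt(3)*y*(-140^(1/3)*(sqrt(5441) + 81)^(1/3) + 4*5^(2/3)*98^(1/3)/(sqrt(5441) + 81)^(1/3))/84) + C4*exp(y*(4*5^(2/3)*98^(1/3)/(sqrt(5441) + 81)^(1/3) + 140^(1/3)*(sqrt(5441) + 81)^(1/3))/42) + 14*y^3/27 - 196*y^2/81 + 5488*y/729


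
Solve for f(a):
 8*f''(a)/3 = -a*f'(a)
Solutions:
 f(a) = C1 + C2*erf(sqrt(3)*a/4)


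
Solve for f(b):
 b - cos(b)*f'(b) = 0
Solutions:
 f(b) = C1 + Integral(b/cos(b), b)


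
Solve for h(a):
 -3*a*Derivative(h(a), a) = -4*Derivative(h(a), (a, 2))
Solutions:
 h(a) = C1 + C2*erfi(sqrt(6)*a/4)
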